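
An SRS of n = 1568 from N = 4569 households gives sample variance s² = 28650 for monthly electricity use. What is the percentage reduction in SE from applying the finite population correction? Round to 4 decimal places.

f = n/N = 1568/4569 = 0.34318232.
SE_no-fpc = √(s²/n) = 4.274539; SE_fpc = √((1−f)s²/n) = 3.4642698.
Ratio = √(1−f) = 0.81044289. Reduction = 100·(1 − 0.81044289) = 18.9557%.

18.9557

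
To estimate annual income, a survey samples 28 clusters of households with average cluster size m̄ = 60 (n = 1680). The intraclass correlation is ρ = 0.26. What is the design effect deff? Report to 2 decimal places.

16.34

deff = 1 + (60 − 1)·0.26 = 1 + 15.34 = 16.34.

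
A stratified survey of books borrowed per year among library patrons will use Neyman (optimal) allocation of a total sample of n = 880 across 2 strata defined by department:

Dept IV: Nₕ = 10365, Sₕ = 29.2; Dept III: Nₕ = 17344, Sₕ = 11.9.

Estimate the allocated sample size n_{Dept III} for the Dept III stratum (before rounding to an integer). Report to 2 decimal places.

Neyman allocation: nₕ = n·NₕSₕ / Σⱼ NⱼSⱼ.
Σ NⱼSⱼ = 10365·29.2 + 17344·11.9 = 509051.6.
n_{Dept III} = 880·17344·11.9 / 509051.6 = 356.79.

356.79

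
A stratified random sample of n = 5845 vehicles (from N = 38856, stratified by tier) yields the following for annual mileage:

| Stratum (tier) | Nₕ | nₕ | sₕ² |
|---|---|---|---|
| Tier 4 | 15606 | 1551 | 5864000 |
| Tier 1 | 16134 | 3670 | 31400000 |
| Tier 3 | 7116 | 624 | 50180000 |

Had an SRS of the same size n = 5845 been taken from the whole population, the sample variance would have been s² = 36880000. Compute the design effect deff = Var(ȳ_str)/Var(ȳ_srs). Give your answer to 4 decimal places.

Var(ȳ_str) = Σ Wₕ²(1−fₕ)sₕ²/nₕ with Wₕ = Nₕ/38856:
  Tier 4: (15606/38856)²·(1−1551/15606)·5864000/1551 = 549.27323
  Tier 1: (16134/38856)²·(1−3670/16134)·31400000/3670 = 1139.5855
  Tier 3: (7116/38856)²·(1−624/7116)·50180000/624 = 2460.6188
  → Var(ȳ_str) = 4149.4775.
Var(ȳ_srs) = (1 − 5845/38856)·36880000/5845 = 5360.5208.
deff = 4149.4775 / 5360.5208 = 0.7741.

0.7741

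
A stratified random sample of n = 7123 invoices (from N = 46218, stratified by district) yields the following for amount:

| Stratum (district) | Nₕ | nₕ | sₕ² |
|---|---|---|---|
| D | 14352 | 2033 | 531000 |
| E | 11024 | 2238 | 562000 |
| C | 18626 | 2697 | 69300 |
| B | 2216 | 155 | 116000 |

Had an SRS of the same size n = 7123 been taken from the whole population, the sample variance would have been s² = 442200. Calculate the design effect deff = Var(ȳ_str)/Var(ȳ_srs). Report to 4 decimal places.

Var(ȳ_str) = Σ Wₕ²(1−fₕ)sₕ²/nₕ with Wₕ = Nₕ/46218:
  D: (14352/46218)²·(1−2033/14352)·531000/2033 = 21.618359
  E: (11024/46218)²·(1−2238/11024)·562000/2238 = 11.386345
  C: (18626/46218)²·(1−2697/18626)·69300/2697 = 3.5689306
  B: (2216/46218)²·(1−155/2216)·116000/155 = 1.600117
  → Var(ȳ_str) = 38.173752.
Var(ȳ_srs) = (1 − 7123/46218)·442200/7123 = 52.512883.
deff = 38.173752 / 52.512883 = 0.7269.

0.7269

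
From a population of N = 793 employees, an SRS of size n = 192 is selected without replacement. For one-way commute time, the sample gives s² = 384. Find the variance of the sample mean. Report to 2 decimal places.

1.52

Under SRS without replacement, Var(ȳ) = (1 − f)·s²/n with f = n/N = 192/793 = 0.24211854.
Var(ȳ) = (1 − 0.24211854)·384/192 = 0.75788146·2 = 1.5157629.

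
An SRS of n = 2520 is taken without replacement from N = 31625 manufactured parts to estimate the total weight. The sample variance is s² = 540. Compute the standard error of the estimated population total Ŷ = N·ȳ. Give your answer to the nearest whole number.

14044

Var(Ŷ) = N²·Var(ȳ) = N²·(1 − n/N)·s²/n.
f = 2520/31625 = 0.07968379; Var(ȳ) = 0.92031621·540/2520 = 0.19721062.
Var(Ŷ) = 31625² · 0.19721062 = 1.9723835 × 10^8.
SE(Ŷ) = √(1.9723835 × 10^8) = 14044.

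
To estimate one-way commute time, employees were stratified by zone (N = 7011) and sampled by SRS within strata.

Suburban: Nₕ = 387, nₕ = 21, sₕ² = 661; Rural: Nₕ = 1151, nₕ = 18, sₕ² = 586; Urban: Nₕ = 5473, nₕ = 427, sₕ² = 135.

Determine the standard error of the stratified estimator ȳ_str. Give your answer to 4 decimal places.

Var(ȳ_str) = Σₕ Wₕ²(1 − fₕ)sₕ²/nₕ with Wₕ = Nₕ/N, N = 7011.
Suburban: Wₕ = 0.05519897; term = 0.05519897²·(1 − 0.05426357)·661/21 = 0.090701461.
Rural: Wₕ = 0.16417059; term = 0.16417059²·(1 − 0.01563858)·586/18 = 0.8637149.
Urban: Wₕ = 0.78063044; term = 0.78063044²·(1 − 0.07801937)·135/427 = 0.17763096.
Sum = 1.1320473.
SE = √(1.1320473) = 1.0640.

1.0640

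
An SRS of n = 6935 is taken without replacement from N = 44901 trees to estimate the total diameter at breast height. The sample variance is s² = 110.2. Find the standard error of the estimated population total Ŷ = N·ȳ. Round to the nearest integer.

Var(Ŷ) = N²·Var(ȳ) = N²·(1 − n/N)·s²/n.
f = 6935/44901 = 0.15445090; Var(ȳ) = 0.84554910·110.2/6935 = 0.013436123.
Var(Ŷ) = 44901² · 0.013436123 = 2.7088565 × 10^7.
SE(Ŷ) = √(2.7088565 × 10^7) = 5205.

5205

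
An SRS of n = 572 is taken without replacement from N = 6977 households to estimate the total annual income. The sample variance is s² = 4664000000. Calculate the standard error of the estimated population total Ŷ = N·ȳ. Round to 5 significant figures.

Var(Ŷ) = N²·Var(ȳ) = N²·(1 − n/N)·s²/n.
f = 572/6977 = 0.08198366; Var(ȳ) = 0.91801634·4664000000/572 = 7.485364 × 10^6.
Var(Ŷ) = 6977² · (7.485364 × 10^6) = 3.6437651 × 10^14.
SE(Ŷ) = √(3.6437651 × 10^14) = 1.9089 × 10^7.

1.9089 × 10^7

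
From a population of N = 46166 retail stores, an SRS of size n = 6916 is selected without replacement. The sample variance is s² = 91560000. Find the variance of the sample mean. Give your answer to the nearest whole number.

11256

Under SRS without replacement, Var(ȳ) = (1 − f)·s²/n with f = n/N = 6916/46166 = 0.14980722.
Var(ȳ) = (1 − 0.14980722)·91560000/6916 = 0.85019278·13238.866 = 11255.589.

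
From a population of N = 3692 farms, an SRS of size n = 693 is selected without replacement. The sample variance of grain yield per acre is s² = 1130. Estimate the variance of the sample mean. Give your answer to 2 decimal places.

Under SRS without replacement, Var(ȳ) = (1 − f)·s²/n with f = n/N = 693/3692 = 0.18770314.
Var(ȳ) = (1 − 0.18770314)·1130/693 = 0.81229686·1.6305916 = 1.3245245.

1.32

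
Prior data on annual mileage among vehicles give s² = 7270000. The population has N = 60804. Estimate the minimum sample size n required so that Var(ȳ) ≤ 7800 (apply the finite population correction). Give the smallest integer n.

918

Without fpc, n₀ = s²/D = 7270000/7800 = 932.0513.
With fpc, (1 − n/N)·s²/n ≤ D requires n ≥ n₀/(1 + n₀/N) = 932.0513/(1 + 932.0513/60804) = 917.9798.
Rounding up, n = 918.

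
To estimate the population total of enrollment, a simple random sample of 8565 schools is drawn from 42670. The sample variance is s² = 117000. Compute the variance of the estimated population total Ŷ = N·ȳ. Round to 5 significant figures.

1.9879 × 10^10

Var(Ŷ) = N²·Var(ȳ) = N²·(1 − n/N)·s²/n.
f = 8565/42670 = 0.20072651; Var(ȳ) = 0.79927349·117000/8565 = 10.918272.
Var(Ŷ) = 42670² · 10.918272 = 1.9879213 × 10^10.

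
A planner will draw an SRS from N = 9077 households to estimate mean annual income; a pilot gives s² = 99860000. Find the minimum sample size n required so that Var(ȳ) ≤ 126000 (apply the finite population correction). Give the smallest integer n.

Without fpc, n₀ = s²/D = 99860000/126000 = 792.5397.
With fpc, (1 − n/N)·s²/n ≤ D requires n ≥ n₀/(1 + n₀/N) = 792.5397/(1 + 792.5397/9077) = 728.8975.
Rounding up, n = 729.

729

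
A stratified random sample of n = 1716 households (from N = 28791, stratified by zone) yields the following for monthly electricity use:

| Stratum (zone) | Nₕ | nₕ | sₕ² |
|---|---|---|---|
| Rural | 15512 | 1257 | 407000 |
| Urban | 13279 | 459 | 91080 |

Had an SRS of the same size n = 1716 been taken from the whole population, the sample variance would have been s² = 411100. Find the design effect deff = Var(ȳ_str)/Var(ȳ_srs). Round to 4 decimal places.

Var(ȳ_str) = Σ Wₕ²(1−fₕ)sₕ²/nₕ with Wₕ = Nₕ/28791:
  Rural: (15512/28791)²·(1−1257/15512)·407000/1257 = 86.373526
  Urban: (13279/28791)²·(1−459/13279)·91080/459 = 40.752123
  → Var(ȳ_str) = 127.12565.
Var(ȳ_srs) = (1 − 1716/28791)·411100/1716 = 225.29.
deff = 127.12565 / 225.29 = 0.5643.

0.5643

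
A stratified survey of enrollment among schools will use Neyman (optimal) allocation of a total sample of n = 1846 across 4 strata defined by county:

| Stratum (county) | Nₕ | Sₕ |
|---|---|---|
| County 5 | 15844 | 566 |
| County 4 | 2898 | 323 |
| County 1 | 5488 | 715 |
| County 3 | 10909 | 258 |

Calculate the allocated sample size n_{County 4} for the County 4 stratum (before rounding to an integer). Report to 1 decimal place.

Neyman allocation: nₕ = n·NₕSₕ / Σⱼ NⱼSⱼ.
Σ NⱼSⱼ = 15844·566 + 2898·323 + 5488·715 + 10909·258 = 1.66422 × 10^7.
n_{County 4} = 1846·2898·323 / (1.66422 × 10^7) = 103.8.

103.8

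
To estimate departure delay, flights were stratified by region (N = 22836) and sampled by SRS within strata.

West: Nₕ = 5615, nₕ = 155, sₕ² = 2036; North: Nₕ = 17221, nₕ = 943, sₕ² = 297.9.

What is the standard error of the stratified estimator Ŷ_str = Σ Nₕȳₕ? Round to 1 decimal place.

22164.4

Var(Ŷ_str) = Σₕ Nₕ²(1 − fₕ)sₕ²/nₕ.
West: 5615²·(1 − 155/5615)·2036/155 = 4.0270635 × 10^8.
North: 17221²·(1 − 943/17221)·297.9/943 = 8.8556047 × 10^7.
Sum = 4.912624 × 10^8.
SE = √(4.912624 × 10^8) = 22164.4.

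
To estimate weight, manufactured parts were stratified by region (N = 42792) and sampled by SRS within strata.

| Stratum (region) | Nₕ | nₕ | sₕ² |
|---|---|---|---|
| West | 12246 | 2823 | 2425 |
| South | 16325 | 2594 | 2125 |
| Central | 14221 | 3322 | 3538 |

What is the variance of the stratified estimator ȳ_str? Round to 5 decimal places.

0.24456

Var(ȳ_str) = Σₕ Wₕ²(1 − fₕ)sₕ²/nₕ with Wₕ = Nₕ/N, N = 42792.
West: Wₕ = 0.28617499; term = 0.28617499²·(1 − 0.23052425)·2425/2823 = 0.054132632.
South: Wₕ = 0.38149654; term = 0.38149654²·(1 − 0.15889740)·2125/2594 = 0.10028111.
Central: Wₕ = 0.33232847; term = 0.33232847²·(1 − 0.23359820)·3538/3322 = 0.090146697.
Sum = 0.24456044.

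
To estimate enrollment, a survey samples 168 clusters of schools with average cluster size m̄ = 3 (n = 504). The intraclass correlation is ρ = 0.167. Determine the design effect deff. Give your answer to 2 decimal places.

1.33

deff = 1 + (3 − 1)·0.167 = 1 + 0.334 = 1.334.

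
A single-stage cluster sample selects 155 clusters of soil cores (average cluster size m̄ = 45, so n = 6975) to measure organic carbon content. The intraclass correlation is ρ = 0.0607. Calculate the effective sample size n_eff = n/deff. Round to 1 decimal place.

1900.1

deff = 1 + (45 − 1)·0.0607 = 1 + 2.6708 = 3.6708.
n_eff = 6975 / 3.6708 = 1900.1.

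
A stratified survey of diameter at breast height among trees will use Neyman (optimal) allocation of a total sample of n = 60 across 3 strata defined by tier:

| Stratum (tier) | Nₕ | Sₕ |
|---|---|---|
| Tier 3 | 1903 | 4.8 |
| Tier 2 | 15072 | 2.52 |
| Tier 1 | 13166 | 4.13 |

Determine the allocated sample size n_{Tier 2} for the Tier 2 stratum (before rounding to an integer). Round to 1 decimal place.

Neyman allocation: nₕ = n·NₕSₕ / Σⱼ NⱼSⱼ.
Σ NⱼSⱼ = 1903·4.8 + 15072·2.52 + 13166·4.13 = 101491.42.
n_{Tier 2} = 60·15072·2.52 / 101491.42 = 22.5.

22.5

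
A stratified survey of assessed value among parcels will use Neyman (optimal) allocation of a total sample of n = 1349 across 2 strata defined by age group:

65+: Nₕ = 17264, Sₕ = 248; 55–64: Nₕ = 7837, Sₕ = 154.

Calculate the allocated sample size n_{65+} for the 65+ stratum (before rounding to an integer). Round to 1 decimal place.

Neyman allocation: nₕ = n·NₕSₕ / Σⱼ NⱼSⱼ.
Σ NⱼSⱼ = 17264·248 + 7837·154 = 5.48837 × 10^6.
n_{65+} = 1349·17264·248 / (5.48837 × 10^6) = 1052.4.

1052.4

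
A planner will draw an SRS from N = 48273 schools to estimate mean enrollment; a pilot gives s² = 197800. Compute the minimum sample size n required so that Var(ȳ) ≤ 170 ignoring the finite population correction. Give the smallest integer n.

1164

Without fpc, n₀ = s²/D = 197800/170 = 1163.5294.
Rounding up, n = 1164.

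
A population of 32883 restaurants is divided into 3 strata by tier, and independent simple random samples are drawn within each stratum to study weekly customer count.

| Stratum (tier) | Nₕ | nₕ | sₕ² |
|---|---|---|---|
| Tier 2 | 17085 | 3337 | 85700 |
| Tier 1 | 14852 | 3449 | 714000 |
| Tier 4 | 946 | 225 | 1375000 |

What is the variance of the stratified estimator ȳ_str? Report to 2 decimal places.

Var(ȳ_str) = Σₕ Wₕ²(1 − fₕ)sₕ²/nₕ with Wₕ = Nₕ/N, N = 32883.
Tier 2: Wₕ = 0.51956938; term = 0.51956938²·(1 − 0.19531753)·85700/3337 = 5.5787417.
Tier 1: Wₕ = 0.45166195; term = 0.45166195²·(1 − 0.23222462)·714000/3449 = 32.423972.
Tier 4: Wₕ = 0.02876866; term = 0.02876866²·(1 − 0.23784355)·1375000/225 = 3.8548166.
Sum = 41.85753.

41.86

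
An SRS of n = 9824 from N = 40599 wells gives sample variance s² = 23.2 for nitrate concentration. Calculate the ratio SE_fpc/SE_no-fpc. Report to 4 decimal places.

f = n/N = 9824/40599 = 0.24197640.
SE_no-fpc = √(s²/n) = 0.048595921; SE_fpc = √((1−f)s²/n) = 0.04230982.
Ratio = √(1−f) = 0.87064551.

0.8706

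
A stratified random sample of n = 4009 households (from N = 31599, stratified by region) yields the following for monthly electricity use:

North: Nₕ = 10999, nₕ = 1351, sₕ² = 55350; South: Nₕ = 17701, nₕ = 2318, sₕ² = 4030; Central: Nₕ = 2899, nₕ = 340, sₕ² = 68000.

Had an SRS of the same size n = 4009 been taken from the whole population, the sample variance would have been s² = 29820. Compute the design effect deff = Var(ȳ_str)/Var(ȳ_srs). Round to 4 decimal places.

Var(ȳ_str) = Σ Wₕ²(1−fₕ)sₕ²/nₕ with Wₕ = Nₕ/31599:
  North: (10999/31599)²·(1−1351/10999)·55350/1351 = 4.3541772
  South: (17701/31599)²·(1−2318/17701)·4030/2318 = 0.47411509
  Central: (2899/31599)²·(1−340/2899)·68000/340 = 1.4859419
  → Var(ȳ_str) = 6.3142342.
Var(ȳ_srs) = (1 − 4009/31599)·29820/4009 = 6.4945632.
deff = 6.3142342 / 6.4945632 = 0.9722.

0.9722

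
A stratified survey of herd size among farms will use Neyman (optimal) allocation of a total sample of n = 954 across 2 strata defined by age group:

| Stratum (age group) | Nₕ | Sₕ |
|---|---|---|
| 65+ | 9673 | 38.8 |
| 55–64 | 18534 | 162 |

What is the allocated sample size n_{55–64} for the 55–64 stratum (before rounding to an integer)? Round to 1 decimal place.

Neyman allocation: nₕ = n·NₕSₕ / Σⱼ NⱼSⱼ.
Σ NⱼSⱼ = 9673·38.8 + 18534·162 = 3.3778204 × 10^6.
n_{55–64} = 954·18534·162 / (3.3778204 × 10^6) = 848.0.

848.0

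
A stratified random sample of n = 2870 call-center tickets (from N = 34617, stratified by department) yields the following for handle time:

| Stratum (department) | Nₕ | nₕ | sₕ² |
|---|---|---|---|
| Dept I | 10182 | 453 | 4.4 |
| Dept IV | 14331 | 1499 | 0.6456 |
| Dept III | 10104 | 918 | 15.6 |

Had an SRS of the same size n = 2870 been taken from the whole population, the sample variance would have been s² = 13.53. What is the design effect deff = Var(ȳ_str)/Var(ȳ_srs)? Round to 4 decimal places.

0.5054

Var(ȳ_str) = Σ Wₕ²(1−fₕ)sₕ²/nₕ with Wₕ = Nₕ/34617:
  Dept I: (10182/34617)²·(1−453/10182)·4.4/453 = 8.0292858 × 10^-4
  Dept IV: (14331/34617)²·(1−1499/14331)·0.6456/1499 = 6.6092759 × 10^-5
  Dept III: (10104/34617)²·(1−918/10104)·15.6/918 = 0.0013162029
  → Var(ȳ_str) = 0.0021852242.
Var(ȳ_srs) = (1 − 2870/34617)·13.53/2870 = 0.0043234373.
deff = 0.0021852242 / 0.0043234373 = 0.5054.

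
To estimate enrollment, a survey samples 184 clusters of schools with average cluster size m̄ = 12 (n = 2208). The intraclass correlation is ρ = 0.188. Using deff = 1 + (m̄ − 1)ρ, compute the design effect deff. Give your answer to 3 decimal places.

3.068

deff = 1 + (12 − 1)·0.188 = 1 + 2.068 = 3.068.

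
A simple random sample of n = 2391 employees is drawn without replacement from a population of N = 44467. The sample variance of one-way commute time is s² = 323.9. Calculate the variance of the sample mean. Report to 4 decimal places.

Under SRS without replacement, Var(ȳ) = (1 − f)·s²/n with f = n/N = 2391/44467 = 0.05377021.
Var(ȳ) = (1 − 0.05377021)·323.9/2391 = 0.94622979·0.13546633 = 0.12818228.

0.1282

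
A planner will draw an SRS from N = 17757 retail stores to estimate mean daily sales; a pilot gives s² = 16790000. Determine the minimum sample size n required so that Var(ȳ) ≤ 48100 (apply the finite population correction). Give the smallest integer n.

Without fpc, n₀ = s²/D = 16790000/48100 = 349.0644.
With fpc, (1 − n/N)·s²/n ≤ D requires n ≥ n₀/(1 + n₀/N) = 349.0644/(1 + 349.0644/17757) = 342.3348.
Rounding up, n = 343.

343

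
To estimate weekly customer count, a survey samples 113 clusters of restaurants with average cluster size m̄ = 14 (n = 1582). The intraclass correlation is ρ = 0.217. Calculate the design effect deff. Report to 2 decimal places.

deff = 1 + (14 − 1)·0.217 = 1 + 2.821 = 3.821.

3.82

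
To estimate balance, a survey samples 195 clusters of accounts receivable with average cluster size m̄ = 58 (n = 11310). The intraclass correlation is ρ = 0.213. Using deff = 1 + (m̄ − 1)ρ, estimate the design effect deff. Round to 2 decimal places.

deff = 1 + (58 − 1)·0.213 = 1 + 12.141 = 13.141.

13.14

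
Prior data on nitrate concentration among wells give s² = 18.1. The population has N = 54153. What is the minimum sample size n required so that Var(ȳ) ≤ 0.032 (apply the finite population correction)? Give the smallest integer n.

Without fpc, n₀ = s²/D = 18.1/0.032 = 565.6250.
With fpc, (1 − n/N)·s²/n ≤ D requires n ≥ n₀/(1 + n₀/N) = 565.6250/(1 + 565.6250/54153) = 559.7781.
Rounding up, n = 560.

560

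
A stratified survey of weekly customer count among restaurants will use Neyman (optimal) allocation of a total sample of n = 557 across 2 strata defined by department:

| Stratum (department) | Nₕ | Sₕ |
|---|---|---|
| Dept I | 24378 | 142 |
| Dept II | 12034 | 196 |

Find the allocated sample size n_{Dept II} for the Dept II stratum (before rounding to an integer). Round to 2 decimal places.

Neyman allocation: nₕ = n·NₕSₕ / Σⱼ NⱼSⱼ.
Σ NⱼSⱼ = 24378·142 + 12034·196 = 5.82034 × 10^6.
n_{Dept II} = 557·12034·196 / (5.82034 × 10^6) = 225.72.

225.72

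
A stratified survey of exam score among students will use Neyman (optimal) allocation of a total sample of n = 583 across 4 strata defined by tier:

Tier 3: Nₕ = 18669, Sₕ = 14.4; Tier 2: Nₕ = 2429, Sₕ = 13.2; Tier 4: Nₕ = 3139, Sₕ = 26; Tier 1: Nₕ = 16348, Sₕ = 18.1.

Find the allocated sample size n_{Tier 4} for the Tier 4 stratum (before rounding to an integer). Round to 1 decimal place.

Neyman allocation: nₕ = n·NₕSₕ / Σⱼ NⱼSⱼ.
Σ NⱼSⱼ = 18669·14.4 + 2429·13.2 + 3139·26 + 16348·18.1 = 678409.2.
n_{Tier 4} = 583·3139·26 / 678409.2 = 70.1.

70.1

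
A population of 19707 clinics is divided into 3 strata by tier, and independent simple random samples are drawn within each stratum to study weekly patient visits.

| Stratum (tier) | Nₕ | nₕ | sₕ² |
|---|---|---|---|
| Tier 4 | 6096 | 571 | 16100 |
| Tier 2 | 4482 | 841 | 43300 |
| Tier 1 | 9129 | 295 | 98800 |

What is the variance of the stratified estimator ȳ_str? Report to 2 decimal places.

74.16

Var(ȳ_str) = Σₕ Wₕ²(1 − fₕ)sₕ²/nₕ with Wₕ = Nₕ/N, N = 19707.
Tier 4: Wₕ = 0.30933171; term = 0.30933171²·(1 − 0.09366798)·16100/571 = 2.4452652.
Tier 2: Wₕ = 0.22743188; term = 0.22743188²·(1 − 0.18763945)·43300/841 = 2.1634327.
Tier 1: Wₕ = 0.46323641; term = 0.46323641²·(1 − 0.03231460)·98800/295 = 69.546375.
Sum = 74.155073.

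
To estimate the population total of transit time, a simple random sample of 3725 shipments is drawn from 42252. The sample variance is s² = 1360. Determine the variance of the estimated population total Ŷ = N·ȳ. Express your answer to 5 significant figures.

Var(Ŷ) = N²·Var(ȳ) = N²·(1 − n/N)·s²/n.
f = 3725/42252 = 0.08816151; Var(ȳ) = 0.91183849·1360/3725 = 0.33291285.
Var(Ŷ) = 42252² · 0.33291285 = 5.9432651 × 10^8.

5.9433 × 10^8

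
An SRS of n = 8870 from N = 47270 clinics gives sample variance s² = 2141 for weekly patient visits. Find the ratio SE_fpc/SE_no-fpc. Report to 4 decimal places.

0.9013

f = n/N = 8870/47270 = 0.18764544.
SE_no-fpc = √(s²/n) = 0.49129973; SE_fpc = √((1−f)s²/n) = 0.44281195.
Ratio = √(1−f) = 0.90130714.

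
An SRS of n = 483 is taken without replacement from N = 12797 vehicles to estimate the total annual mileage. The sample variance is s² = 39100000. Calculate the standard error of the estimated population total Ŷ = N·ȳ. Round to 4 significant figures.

3.572 × 10^6

Var(Ŷ) = N²·Var(ȳ) = N²·(1 − n/N)·s²/n.
f = 483/12797 = 0.03774322; Var(ȳ) = 0.96225678·39100000/483 = 77896.977.
Var(Ŷ) = 12797² · 77896.977 = 1.2756659 × 10^13.
SE(Ŷ) = √(1.2756659 × 10^13) = 3.572 × 10^6.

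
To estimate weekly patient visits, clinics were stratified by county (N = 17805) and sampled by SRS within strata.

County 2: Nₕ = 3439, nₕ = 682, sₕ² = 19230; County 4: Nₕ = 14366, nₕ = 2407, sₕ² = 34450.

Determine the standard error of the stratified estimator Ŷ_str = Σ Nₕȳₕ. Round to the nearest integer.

52214

Var(Ŷ_str) = Σₕ Nₕ²(1 − fₕ)sₕ²/nₕ.
County 2: 3439²·(1 − 682/3439)·19230/682 = 2.6733994 × 10^8.
County 4: 14366²·(1 − 2407/14366)·34450/2407 = 2.458917 × 10^9.
Sum = 2.7262569 × 10^9.
SE = √(2.7262569 × 10^9) = 52214.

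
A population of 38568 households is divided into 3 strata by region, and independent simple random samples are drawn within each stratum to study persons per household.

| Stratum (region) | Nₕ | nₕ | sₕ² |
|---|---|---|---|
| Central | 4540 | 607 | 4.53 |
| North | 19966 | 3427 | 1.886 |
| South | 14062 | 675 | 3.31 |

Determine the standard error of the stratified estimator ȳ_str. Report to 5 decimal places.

0.02885

Var(ȳ_str) = Σₕ Wₕ²(1 − fₕ)sₕ²/nₕ with Wₕ = Nₕ/N, N = 38568.
Central: Wₕ = 0.11771417; term = 0.11771417²·(1 − 0.13370044)·4.53/607 = 8.9584954 × 10^-5.
North: Wₕ = 0.51768305; term = 0.51768305²·(1 − 0.17164179)·1.886/3427 = 1.2217256 × 10^-4.
South: Wₕ = 0.36460278; term = 0.36460278²·(1 − 0.04800171)·3.31/675 = 6.2058367 × 10^-4.
Sum = 8.3234118 × 10^-4.
SE = √(8.3234118 × 10^-4) = 0.02885.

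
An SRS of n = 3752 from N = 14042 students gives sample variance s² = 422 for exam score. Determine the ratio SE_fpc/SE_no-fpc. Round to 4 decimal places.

f = n/N = 3752/14042 = 0.26719840.
SE_no-fpc = √(s²/n) = 0.33537046; SE_fpc = √((1−f)s²/n) = 0.28708997.
Ratio = √(1−f) = 0.85603831.

0.8560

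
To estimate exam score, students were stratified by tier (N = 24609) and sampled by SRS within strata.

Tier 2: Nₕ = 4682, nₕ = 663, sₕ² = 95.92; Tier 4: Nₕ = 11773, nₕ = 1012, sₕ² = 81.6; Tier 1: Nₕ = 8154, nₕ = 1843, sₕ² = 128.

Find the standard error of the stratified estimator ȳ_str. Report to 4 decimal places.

Var(ȳ_str) = Σₕ Wₕ²(1 − fₕ)sₕ²/nₕ with Wₕ = Nₕ/N, N = 24609.
Tier 2: Wₕ = 0.19025560; term = 0.19025560²·(1 − 0.14160615)·95.92/663 = 0.0044952839.
Tier 4: Wₕ = 0.47840221; term = 0.47840221²·(1 − 0.08595940)·81.6/1012 = 0.016867918.
Tier 1: Wₕ = 0.33134219; term = 0.33134219²·(1 − 0.22602404)·128/1843 = 0.0059015432.
Sum = 0.027264745.
SE = √(0.027264745) = 0.1651.

0.1651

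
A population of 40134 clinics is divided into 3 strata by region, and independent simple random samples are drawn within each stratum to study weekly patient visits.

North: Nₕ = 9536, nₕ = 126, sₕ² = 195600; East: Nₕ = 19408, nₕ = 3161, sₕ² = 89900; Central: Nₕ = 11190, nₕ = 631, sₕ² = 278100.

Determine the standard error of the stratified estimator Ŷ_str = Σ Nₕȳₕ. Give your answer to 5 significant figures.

447600

Var(Ŷ_str) = Σₕ Nₕ²(1 − fₕ)sₕ²/nₕ.
North: 9536²·(1 − 126/9536)·195600/126 = 1.3930098 × 10^11.
East: 19408²·(1 − 3161/19408)·89900/3161 = 8.967867 × 10^9.
Central: 11190²·(1 − 631/11190)·278100/631 = 5.2074428 × 10^10.
Sum = 2.0034328 × 10^11.
SE = √(2.0034328 × 10^11) = 447600.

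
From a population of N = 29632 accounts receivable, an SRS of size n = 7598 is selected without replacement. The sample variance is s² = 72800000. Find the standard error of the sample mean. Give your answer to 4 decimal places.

84.4077

Under SRS without replacement, Var(ȳ) = (1 − f)·s²/n with f = n/N = 7598/29632 = 0.25641199.
Var(ȳ) = (1 − 0.25641199)·72800000/7598 = 0.74358801·9581.4688 = 7124.6654.
SE(ȳ) = √(7124.6654) = 84.4077.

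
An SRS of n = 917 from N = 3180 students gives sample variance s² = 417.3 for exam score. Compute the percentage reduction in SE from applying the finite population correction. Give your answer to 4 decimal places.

f = n/N = 917/3180 = 0.28836478.
SE_no-fpc = √(s²/n) = 0.67458942; SE_fpc = √((1−f)s²/n) = 0.56907334.
Ratio = √(1−f) = 0.84358474. Reduction = 100·(1 − 0.84358474) = 15.6415%.

15.6415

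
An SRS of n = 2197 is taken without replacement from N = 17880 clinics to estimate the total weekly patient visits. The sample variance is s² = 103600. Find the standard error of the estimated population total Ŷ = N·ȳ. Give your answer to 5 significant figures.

Var(Ŷ) = N²·Var(ȳ) = N²·(1 − n/N)·s²/n.
f = 2197/17880 = 0.12287472; Var(ȳ) = 0.87712528·103600/2197 = 41.361028.
Var(Ŷ) = 17880² · 41.361028 = 1.3222889 × 10^10.
SE(Ŷ) = √(1.3222889 × 10^10) = 114990.

114990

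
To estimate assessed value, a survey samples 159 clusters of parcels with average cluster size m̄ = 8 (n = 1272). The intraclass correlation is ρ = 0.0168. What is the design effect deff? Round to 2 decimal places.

deff = 1 + (8 − 1)·0.0168 = 1 + 0.1176 = 1.1176.

1.12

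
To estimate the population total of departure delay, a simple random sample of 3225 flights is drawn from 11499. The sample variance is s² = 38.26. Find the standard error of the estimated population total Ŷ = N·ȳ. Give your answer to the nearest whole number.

Var(Ŷ) = N²·Var(ȳ) = N²·(1 − n/N)·s²/n.
f = 3225/11499 = 0.28045917; Var(ȳ) = 0.71954083·38.26/3225 = 0.00853632.
Var(Ŷ) = 11499² · 0.00853632 = 1.128732 × 10^6.
SE(Ŷ) = √(1.128732 × 10^6) = 1062.

1062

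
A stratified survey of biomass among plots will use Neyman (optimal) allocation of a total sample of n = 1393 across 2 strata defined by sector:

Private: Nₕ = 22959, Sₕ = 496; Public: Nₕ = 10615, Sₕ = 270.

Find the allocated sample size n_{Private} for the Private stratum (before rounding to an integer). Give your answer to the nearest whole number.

Neyman allocation: nₕ = n·NₕSₕ / Σⱼ NⱼSⱼ.
Σ NⱼSⱼ = 22959·496 + 10615·270 = 1.4253714 × 10^7.
n_{Private} = 1393·22959·496 / (1.4253714 × 10^7) = 1113.

1113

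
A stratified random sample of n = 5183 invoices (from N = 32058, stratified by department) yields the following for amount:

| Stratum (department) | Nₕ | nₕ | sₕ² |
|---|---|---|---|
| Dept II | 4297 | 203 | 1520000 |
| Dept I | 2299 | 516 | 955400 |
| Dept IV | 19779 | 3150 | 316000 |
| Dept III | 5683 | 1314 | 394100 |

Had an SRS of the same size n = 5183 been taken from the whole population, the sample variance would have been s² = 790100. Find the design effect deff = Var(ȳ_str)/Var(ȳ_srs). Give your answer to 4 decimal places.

Var(ȳ_str) = Σ Wₕ²(1−fₕ)sₕ²/nₕ with Wₕ = Nₕ/32058:
  Dept II: (4297/32058)²·(1−203/4297)·1520000/203 = 128.17045
  Dept I: (2299/32058)²·(1−516/2299)·955400/516 = 7.3850425
  Dept IV: (19779/32058)²·(1−3150/19779)·316000/3150 = 32.105109
  Dept III: (5683/32058)²·(1−1314/5683)·394100/1314 = 7.2459932
  → Var(ȳ_str) = 174.90659.
Var(ȳ_srs) = (1 − 5183/32058)·790100/5183 = 127.79472.
deff = 174.90659 / 127.79472 = 1.3687.

1.3687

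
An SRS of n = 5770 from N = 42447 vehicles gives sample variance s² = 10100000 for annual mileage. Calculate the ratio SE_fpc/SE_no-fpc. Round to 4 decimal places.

f = n/N = 5770/42447 = 0.13593422.
SE_no-fpc = √(s²/n) = 41.83818; SE_fpc = √((1−f)s²/n) = 38.890738.
Ratio = √(1−f) = 0.92955138.

0.9296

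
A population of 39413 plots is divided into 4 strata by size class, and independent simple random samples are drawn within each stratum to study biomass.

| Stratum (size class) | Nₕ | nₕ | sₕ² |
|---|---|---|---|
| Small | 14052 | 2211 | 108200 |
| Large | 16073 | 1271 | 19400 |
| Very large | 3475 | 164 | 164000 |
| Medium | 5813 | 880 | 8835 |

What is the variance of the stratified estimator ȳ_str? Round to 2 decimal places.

Var(ȳ_str) = Σₕ Wₕ²(1 − fₕ)sₕ²/nₕ with Wₕ = Nₕ/N, N = 39413.
Small: Wₕ = 0.35653211; term = 0.35653211²·(1 − 0.15734415)·108200/2211 = 5.2418677.
Large: Wₕ = 0.40780961; term = 0.40780961²·(1 − 0.07907671)·19400/1271 = 2.337731.
Very large: Wₕ = 0.08816888; term = 0.08816888²·(1 − 0.04719424)·164000/164 = 7.4068748.
Medium: Wₕ = 0.14748941; term = 0.14748941²·(1 − 0.15138483)·8835/880 = 0.18533453.
Sum = 15.171808.

15.17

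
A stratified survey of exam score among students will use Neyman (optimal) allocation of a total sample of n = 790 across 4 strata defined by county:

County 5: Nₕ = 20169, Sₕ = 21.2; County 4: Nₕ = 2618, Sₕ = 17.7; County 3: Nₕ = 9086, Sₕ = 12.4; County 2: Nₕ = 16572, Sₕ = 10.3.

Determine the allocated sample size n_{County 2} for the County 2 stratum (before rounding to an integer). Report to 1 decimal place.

Neyman allocation: nₕ = n·NₕSₕ / Σⱼ NⱼSⱼ.
Σ NⱼSⱼ = 20169·21.2 + 2618·17.7 + 9086·12.4 + 16572·10.3 = 757279.4.
n_{County 2} = 790·16572·10.3 / 757279.4 = 178.1.

178.1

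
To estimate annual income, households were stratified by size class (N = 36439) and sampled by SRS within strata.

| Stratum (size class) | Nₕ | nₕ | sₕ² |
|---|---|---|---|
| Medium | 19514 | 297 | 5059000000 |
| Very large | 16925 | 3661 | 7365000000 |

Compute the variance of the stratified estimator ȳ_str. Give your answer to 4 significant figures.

5.151 × 10^6

Var(ȳ_str) = Σₕ Wₕ²(1 − fₕ)sₕ²/nₕ with Wₕ = Nₕ/N, N = 36439.
Medium: Wₕ = 0.53552512; term = 0.53552512²·(1 − 0.01521984)·5059000000/297 = 4.8106883 × 10^6.
Very large: Wₕ = 0.46447488; term = 0.46447488²·(1 − 0.21630724)·7365000000/3661 = 340128.73.
Sum = 5.150817 × 10^6.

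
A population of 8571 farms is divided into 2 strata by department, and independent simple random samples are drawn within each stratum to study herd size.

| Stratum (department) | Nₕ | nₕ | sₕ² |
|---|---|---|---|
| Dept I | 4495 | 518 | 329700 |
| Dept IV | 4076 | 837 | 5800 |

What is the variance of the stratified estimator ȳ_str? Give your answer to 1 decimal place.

Var(ȳ_str) = Σₕ Wₕ²(1 − fₕ)sₕ²/nₕ with Wₕ = Nₕ/N, N = 8571.
Dept I: Wₕ = 0.52444289; term = 0.52444289²·(1 − 0.11523915)·329700/518 = 154.88576.
Dept IV: Wₕ = 0.47555711; term = 0.47555711²·(1 − 0.20534838)·5800/837 = 1.2453306.
Sum = 156.13109.

156.1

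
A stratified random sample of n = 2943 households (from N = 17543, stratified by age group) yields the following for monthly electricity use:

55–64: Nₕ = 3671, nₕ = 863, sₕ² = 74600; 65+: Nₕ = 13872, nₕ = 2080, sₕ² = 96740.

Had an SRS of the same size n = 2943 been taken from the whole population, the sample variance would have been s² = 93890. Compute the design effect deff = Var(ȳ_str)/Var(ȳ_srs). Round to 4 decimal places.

1.0401

Var(ȳ_str) = Σ Wₕ²(1−fₕ)sₕ²/nₕ with Wₕ = Nₕ/17543:
  55–64: (3671/17543)²·(1−863/3671)·74600/863 = 2.8953548
  65+: (13872/17543)²·(1−2080/13872)·96740/2080 = 24.720746
  → Var(ȳ_str) = 27.616101.
Var(ȳ_srs) = (1 − 2943/17543)·93890/2943 = 26.550828.
deff = 27.616101 / 26.550828 = 1.0401.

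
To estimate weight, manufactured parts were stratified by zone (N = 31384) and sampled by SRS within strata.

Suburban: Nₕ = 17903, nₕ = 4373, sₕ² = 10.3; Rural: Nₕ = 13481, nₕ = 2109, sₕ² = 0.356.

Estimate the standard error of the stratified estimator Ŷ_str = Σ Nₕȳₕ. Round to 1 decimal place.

772.3

Var(Ŷ_str) = Σₕ Nₕ²(1 − fₕ)sₕ²/nₕ.
Suburban: 17903²·(1 − 4373/17903)·10.3/4373 = 570533.77.
Rural: 13481²·(1 − 2109/13481)·0.356/2109 = 25878.099.
Sum = 596411.87.
SE = √(596411.87) = 772.3.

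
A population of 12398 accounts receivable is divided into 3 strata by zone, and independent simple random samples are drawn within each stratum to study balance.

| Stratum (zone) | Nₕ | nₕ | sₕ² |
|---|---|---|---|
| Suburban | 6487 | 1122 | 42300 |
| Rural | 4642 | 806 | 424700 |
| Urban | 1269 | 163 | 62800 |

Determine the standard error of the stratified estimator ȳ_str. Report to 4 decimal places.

Var(ȳ_str) = Σₕ Wₕ²(1 − fₕ)sₕ²/nₕ with Wₕ = Nₕ/N, N = 12398.
Suburban: Wₕ = 0.52322955; term = 0.52322955²·(1 − 0.17296131)·42300/1122 = 8.5360681.
Rural: Wₕ = 0.37441523; term = 0.37441523²·(1 − 0.17363206)·424700/806 = 61.04185.
Urban: Wₕ = 0.10235522; term = 0.10235522²·(1 − 0.12844760)·62800/163 = 3.5179165.
Sum = 73.095835.
SE = √(73.095835) = 8.5496.

8.5496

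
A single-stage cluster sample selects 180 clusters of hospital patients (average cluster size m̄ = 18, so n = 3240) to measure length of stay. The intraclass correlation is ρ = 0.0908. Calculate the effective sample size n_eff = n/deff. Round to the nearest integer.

deff = 1 + (18 − 1)·0.0908 = 1 + 1.5436 = 2.5436.
n_eff = 3240 / 2.5436 = 1274.

1274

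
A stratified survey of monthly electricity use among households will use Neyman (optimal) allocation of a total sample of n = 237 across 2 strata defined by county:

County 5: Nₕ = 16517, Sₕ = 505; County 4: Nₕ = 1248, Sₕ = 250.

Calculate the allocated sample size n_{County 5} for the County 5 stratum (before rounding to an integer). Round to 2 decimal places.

228.45

Neyman allocation: nₕ = n·NₕSₕ / Σⱼ NⱼSⱼ.
Σ NⱼSⱼ = 16517·505 + 1248·250 = 8.653085 × 10^6.
n_{County 5} = 237·16517·505 / (8.653085 × 10^6) = 228.45.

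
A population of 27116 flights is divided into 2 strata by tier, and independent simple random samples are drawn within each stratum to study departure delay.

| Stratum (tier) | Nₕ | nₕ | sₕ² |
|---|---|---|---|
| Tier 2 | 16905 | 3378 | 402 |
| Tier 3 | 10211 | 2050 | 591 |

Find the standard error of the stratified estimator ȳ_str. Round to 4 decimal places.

0.2640

Var(ȳ_str) = Σₕ Wₕ²(1 − fₕ)sₕ²/nₕ with Wₕ = Nₕ/N, N = 27116.
Tier 2: Wₕ = 0.62343266; term = 0.62343266²·(1 − 0.19982254)·402/3378 = 0.037011085.
Tier 3: Wₕ = 0.37656734; term = 0.37656734²·(1 − 0.20076388)·591/2050 = 0.032673377.
Sum = 0.069684462.
SE = √(0.069684462) = 0.2640.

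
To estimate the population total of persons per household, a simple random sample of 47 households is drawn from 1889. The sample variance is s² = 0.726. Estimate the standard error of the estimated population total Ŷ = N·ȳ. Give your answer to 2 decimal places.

Var(Ŷ) = N²·Var(ȳ) = N²·(1 − n/N)·s²/n.
f = 47/1889 = 0.02488089; Var(ȳ) = 0.97511911·0.726/47 = 0.015062478.
Var(Ŷ) = 1889² · 0.015062478 = 53747.757.
SE(Ŷ) = √(53747.757) = 231.84.

231.84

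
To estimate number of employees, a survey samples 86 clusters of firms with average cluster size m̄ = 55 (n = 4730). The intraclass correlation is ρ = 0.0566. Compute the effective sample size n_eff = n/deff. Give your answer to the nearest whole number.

1166

deff = 1 + (55 − 1)·0.0566 = 1 + 3.0564 = 4.0564.
n_eff = 4730 / 4.0564 = 1166.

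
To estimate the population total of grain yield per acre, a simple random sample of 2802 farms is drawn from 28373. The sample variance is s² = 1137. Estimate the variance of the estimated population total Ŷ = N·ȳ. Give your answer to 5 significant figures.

2.9441 × 10^8

Var(Ŷ) = N²·Var(ȳ) = N²·(1 − n/N)·s²/n.
f = 2802/28373 = 0.09875586; Var(ȳ) = 0.90124414·1137/2802 = 0.36570828.
Var(Ŷ) = 28373² · 0.36570828 = 2.9440509 × 10^8.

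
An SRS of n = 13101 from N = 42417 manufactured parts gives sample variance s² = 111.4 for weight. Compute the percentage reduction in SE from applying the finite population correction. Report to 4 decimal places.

16.8653

f = n/N = 13101/42417 = 0.30886201.
SE_no-fpc = √(s²/n) = 0.092212622; SE_fpc = √((1−f)s²/n) = 0.076660695.
Ratio = √(1−f) = 0.83134709. Reduction = 100·(1 − 0.83134709) = 16.8653%.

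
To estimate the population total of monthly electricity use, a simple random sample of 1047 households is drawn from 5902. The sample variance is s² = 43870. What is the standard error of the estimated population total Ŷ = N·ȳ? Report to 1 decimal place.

34650.1

Var(Ŷ) = N²·Var(ȳ) = N²·(1 − n/N)·s²/n.
f = 1047/5902 = 0.17739749; Var(ȳ) = 0.82260251·43870/1047 = 34.467595.
Var(Ŷ) = 5902² · 34.467595 = 1.2006306 × 10^9.
SE(Ŷ) = √(1.2006306 × 10^9) = 34650.1.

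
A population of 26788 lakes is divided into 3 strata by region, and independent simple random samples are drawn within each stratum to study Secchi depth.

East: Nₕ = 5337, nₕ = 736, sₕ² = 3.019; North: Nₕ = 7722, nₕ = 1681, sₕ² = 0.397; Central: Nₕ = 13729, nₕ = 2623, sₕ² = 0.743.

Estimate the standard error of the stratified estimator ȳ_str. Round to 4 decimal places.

0.0147

Var(ȳ_str) = Σₕ Wₕ²(1 − fₕ)sₕ²/nₕ with Wₕ = Nₕ/N, N = 26788.
East: Wₕ = 0.19923100; term = 0.19923100²·(1 − 0.13790519)·3.019/736 = 1.4036349 × 10^-4.
North: Wₕ = 0.28826340; term = 0.28826340²·(1 − 0.21768972)·0.397/1681 = 1.5352562 × 10^-5.
Central: Wₕ = 0.51250560; term = 0.51250560²·(1 − 0.19105543)·0.743/2623 = 6.0187529 × 10^-5.
Sum = 2.1590358 × 10^-4.
SE = √(2.1590358 × 10^-4) = 0.0147.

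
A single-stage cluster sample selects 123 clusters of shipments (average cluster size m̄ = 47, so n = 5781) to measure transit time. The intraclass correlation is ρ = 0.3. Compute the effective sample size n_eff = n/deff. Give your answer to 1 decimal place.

390.6

deff = 1 + (47 − 1)·0.3 = 1 + 13.8 = 14.8.
n_eff = 5781 / 14.8 = 390.6.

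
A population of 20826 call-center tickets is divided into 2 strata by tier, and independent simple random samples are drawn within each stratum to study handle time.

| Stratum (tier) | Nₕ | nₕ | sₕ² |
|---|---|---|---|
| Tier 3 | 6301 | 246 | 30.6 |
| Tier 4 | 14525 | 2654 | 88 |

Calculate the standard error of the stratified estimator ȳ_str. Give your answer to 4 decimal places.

Var(ȳ_str) = Σₕ Wₕ²(1 − fₕ)sₕ²/nₕ with Wₕ = Nₕ/N, N = 20826.
Tier 3: Wₕ = 0.30255450; term = 0.30255450²·(1 − 0.03904142)·30.6/246 = 0.010942038.
Tier 4: Wₕ = 0.69744550; term = 0.69744550²·(1 − 0.18271945)·88/2654 = 0.013181762.
Sum = 0.0241238.
SE = √(0.0241238) = 0.1553.

0.1553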